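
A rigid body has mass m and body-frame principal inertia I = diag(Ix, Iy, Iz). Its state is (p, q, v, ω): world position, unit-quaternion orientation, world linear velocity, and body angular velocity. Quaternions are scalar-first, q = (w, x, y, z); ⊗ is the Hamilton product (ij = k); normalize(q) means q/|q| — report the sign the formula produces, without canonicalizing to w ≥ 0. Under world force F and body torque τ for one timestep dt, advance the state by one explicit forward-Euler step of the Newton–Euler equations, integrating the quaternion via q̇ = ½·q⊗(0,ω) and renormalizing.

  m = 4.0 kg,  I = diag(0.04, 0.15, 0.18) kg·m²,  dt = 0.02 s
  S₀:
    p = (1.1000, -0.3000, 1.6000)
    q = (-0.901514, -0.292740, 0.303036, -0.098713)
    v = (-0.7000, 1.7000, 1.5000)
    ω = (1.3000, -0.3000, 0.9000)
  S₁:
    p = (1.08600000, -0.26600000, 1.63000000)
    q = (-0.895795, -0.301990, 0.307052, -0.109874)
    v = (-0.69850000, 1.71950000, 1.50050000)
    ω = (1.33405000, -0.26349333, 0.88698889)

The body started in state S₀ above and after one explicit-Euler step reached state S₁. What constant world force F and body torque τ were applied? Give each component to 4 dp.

rate change Δω = (0.03405000, 0.03650667, -0.01301111)
precession coupling = (-0.0081, -0.1638, -0.0429)
applied torque τ = (0.0600, 0.1100, -0.1600)
velocity change Δv = (0.00150000, 0.01950000, 0.00050000)
applied force F = (0.3000, 3.9000, 0.1000)

F = (0.3000, 3.9000, 0.1000)
τ = (0.0600, 0.1100, -0.1600)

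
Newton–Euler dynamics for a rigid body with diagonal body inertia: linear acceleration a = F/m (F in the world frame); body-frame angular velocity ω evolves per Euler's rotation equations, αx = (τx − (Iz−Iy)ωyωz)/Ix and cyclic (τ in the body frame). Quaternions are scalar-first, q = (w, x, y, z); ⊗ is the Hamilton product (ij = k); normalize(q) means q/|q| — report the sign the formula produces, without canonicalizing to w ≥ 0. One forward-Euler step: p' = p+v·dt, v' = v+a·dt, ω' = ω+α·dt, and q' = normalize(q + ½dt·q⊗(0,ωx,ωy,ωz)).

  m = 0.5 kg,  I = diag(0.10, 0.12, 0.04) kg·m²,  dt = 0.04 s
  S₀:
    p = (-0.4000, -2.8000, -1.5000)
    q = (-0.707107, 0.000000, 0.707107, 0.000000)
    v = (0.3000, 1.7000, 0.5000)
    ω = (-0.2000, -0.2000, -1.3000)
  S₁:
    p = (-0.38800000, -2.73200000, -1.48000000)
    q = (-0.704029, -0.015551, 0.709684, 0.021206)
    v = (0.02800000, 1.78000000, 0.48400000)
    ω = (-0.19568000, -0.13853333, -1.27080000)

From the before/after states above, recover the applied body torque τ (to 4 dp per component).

τ = (-0.0100, 0.2000, 0.0300)

Δω = ω₁−ω₀ = (0.00432000, 0.06146667, 0.02920000)
I·α + gyro = (-0.0100, 0.2000, 0.0300)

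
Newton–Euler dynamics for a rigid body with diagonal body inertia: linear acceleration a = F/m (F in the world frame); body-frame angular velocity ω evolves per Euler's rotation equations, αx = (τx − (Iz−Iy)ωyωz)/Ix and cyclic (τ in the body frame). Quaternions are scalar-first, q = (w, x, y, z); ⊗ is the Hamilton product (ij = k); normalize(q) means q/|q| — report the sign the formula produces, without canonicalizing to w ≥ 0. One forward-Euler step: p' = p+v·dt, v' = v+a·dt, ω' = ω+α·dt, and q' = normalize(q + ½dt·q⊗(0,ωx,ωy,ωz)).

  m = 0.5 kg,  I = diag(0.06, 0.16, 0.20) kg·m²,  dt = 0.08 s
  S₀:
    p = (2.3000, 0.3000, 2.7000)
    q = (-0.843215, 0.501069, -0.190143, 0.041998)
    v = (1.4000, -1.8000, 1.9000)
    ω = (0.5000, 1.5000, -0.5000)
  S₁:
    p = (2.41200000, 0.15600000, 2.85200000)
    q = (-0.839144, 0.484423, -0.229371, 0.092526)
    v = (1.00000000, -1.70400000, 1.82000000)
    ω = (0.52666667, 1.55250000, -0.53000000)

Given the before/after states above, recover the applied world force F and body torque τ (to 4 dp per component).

F = (-2.5000, 0.6000, -0.5000)
τ = (-0.0100, 0.1400, 0.0000)

velocity change Δv = (-0.40000000, 0.09600000, -0.08000000)
F = m·Δv/dt = (-2.5000, 0.6000, -0.5000)
Δω = ω₁−ω₀ = (0.02666667, 0.05250000, -0.03000000)
gyro term ω₀×Iω₀ = (-0.0300, 0.0350, 0.0750)
I·α + gyro = (-0.0100, 0.1400, 0.0000)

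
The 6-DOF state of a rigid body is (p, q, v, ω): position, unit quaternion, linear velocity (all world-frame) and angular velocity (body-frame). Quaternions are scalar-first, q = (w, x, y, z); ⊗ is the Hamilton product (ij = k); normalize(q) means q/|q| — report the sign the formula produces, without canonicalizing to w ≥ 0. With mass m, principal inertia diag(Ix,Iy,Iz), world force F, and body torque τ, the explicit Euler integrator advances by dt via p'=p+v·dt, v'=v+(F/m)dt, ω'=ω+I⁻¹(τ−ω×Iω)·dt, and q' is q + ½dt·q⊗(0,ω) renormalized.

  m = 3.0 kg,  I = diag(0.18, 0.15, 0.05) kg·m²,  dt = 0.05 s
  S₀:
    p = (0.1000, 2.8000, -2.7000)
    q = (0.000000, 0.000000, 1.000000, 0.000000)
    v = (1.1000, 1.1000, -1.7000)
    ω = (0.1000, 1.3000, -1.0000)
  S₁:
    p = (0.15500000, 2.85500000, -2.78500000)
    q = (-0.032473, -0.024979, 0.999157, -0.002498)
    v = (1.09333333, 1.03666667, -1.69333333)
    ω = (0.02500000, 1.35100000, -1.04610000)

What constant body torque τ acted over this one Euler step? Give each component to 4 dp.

Δω = ω₁−ω₀ = (-0.07500000, 0.05100000, -0.04610000)
ω₀×(Iω₀) = (0.1300, -0.0130, -0.0039)
τ = I·(Δω/dt) + ω₀×(Iω₀) = (-0.1400, 0.1400, -0.0500)

τ = (-0.1400, 0.1400, -0.0500)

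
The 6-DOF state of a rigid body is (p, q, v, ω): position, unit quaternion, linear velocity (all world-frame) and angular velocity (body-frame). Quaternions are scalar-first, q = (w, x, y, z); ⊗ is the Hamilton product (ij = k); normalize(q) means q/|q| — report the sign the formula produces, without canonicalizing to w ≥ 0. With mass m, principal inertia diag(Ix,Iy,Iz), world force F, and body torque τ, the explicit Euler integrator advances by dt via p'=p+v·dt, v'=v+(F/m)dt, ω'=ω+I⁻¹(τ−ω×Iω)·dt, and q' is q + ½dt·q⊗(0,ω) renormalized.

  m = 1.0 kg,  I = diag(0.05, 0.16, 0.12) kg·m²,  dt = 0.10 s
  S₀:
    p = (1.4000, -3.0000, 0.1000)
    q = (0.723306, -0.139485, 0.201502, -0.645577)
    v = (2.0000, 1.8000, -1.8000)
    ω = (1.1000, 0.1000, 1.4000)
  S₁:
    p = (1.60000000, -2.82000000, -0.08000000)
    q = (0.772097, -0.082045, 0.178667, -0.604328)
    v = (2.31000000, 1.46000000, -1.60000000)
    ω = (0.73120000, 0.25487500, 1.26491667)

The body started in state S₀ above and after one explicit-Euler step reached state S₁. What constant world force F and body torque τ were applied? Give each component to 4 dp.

Δω = ω₁−ω₀ = (-0.36880000, 0.15487500, -0.13508333)
precession coupling = (-0.0056, -0.1078, 0.0121)
τ = I·(Δω/dt) + ω₀×(Iω₀) = (-0.1900, 0.1400, -0.1500)
Δv = v₁−v₀ = (0.31000000, -0.34000000, 0.20000000)
F = m·Δv/dt = (3.1000, -3.4000, 2.0000)

F = (3.1000, -3.4000, 2.0000)
τ = (-0.1900, 0.1400, -0.1500)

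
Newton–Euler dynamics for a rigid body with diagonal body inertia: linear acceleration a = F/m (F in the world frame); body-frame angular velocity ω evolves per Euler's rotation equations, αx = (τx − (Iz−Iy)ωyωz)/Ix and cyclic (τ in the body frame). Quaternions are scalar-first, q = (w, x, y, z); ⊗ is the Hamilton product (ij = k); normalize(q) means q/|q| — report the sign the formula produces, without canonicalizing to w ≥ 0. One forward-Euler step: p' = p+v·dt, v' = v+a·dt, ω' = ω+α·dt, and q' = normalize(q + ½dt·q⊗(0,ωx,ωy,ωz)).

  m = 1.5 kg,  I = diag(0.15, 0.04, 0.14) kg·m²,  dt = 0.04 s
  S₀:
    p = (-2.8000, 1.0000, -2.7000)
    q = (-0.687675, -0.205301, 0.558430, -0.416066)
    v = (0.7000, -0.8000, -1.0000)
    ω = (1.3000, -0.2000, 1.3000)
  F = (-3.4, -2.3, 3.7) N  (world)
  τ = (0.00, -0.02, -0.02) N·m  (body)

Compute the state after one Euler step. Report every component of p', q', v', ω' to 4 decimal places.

gyro term ω×Iω = (-0.0260, 0.0169, 0.0286)
α = I⁻¹(τ − ω×Iω) = (0.1733, -0.9225, -0.3471)
ω' = ω + α·dt = (1.3069, -0.2369, 1.2861)
2q̇ = q⊗(0,ω) = (0.9194631, -0.2512317, -0.1364595, -1.5788763)
q + ½dt·q⊗(0,ω), renormalized = (-0.6688, -0.2102, 0.5553, -0.4473)
a = (-2.2667, -1.5333, 2.4667)
new position p' = (-2.7720, 0.9680, -2.7400)
v' = v + a·dt = (0.6093, -0.8613, -0.9013)

p' = (-2.7720, 0.9680, -2.7400)
q' = (-0.6688, -0.2102, 0.5553, -0.4473)
v' = (0.6093, -0.8613, -0.9013)
ω' = (1.3069, -0.2369, 1.2861)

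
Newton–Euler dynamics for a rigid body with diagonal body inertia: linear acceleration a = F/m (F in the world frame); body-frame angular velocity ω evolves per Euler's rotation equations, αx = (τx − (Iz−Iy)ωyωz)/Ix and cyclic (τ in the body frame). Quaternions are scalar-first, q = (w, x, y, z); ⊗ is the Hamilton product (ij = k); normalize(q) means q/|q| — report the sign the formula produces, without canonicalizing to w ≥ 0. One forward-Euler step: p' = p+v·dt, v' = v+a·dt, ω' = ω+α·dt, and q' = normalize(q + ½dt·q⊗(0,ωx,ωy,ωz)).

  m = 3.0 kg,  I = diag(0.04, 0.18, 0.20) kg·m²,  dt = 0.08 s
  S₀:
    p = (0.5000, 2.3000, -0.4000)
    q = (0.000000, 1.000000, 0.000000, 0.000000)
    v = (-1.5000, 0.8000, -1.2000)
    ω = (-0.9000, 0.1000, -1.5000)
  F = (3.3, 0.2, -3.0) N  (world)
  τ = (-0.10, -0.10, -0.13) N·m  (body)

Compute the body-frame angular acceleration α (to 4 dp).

ω×(Iω) gyroscopic = (-0.0030, -0.2160, -0.0126)
(τ − ω×Iω)/I = (-2.4250, 0.6444, -0.5870)

α = (-2.4250, 0.6444, -0.5870)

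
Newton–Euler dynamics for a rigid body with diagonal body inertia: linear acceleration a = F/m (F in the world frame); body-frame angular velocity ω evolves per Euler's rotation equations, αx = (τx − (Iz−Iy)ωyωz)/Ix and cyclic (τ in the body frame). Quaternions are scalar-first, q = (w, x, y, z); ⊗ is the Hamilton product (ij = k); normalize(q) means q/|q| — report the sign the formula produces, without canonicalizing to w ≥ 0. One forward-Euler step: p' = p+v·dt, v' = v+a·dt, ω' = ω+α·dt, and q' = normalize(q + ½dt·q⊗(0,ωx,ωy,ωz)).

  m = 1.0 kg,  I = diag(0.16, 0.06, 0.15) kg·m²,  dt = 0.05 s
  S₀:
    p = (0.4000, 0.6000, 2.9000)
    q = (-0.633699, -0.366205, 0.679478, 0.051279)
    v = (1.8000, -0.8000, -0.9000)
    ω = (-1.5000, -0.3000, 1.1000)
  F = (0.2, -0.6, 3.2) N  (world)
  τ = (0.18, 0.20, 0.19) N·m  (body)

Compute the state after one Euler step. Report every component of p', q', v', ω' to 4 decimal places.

ω×(Iω) gyroscopic = (-0.0297, -0.0165, -0.0450)
(τ − ω×Iω)/I = (1.3106, 3.6083, 1.5667)
new body rate ω' = (-1.4345, -0.1196, 1.1783)
2q̇ = q⊗(0,ω) = (-0.4018710, 1.7133580, 0.5160167, 0.4320096)
q' = normalize(q + ½dt·q⊗(0,ω)) = (-0.6430, -0.3230, 0.6916, 0.0620)
a = (0.2000, -0.6000, 3.2000)
new position p' = (0.4900, 0.5600, 2.8550)
v + (F/m)dt = (1.8100, -0.8300, -0.7400)

p' = (0.4900, 0.5600, 2.8550)
q' = (-0.6430, -0.3230, 0.6916, 0.0620)
v' = (1.8100, -0.8300, -0.7400)
ω' = (-1.4345, -0.1196, 1.1783)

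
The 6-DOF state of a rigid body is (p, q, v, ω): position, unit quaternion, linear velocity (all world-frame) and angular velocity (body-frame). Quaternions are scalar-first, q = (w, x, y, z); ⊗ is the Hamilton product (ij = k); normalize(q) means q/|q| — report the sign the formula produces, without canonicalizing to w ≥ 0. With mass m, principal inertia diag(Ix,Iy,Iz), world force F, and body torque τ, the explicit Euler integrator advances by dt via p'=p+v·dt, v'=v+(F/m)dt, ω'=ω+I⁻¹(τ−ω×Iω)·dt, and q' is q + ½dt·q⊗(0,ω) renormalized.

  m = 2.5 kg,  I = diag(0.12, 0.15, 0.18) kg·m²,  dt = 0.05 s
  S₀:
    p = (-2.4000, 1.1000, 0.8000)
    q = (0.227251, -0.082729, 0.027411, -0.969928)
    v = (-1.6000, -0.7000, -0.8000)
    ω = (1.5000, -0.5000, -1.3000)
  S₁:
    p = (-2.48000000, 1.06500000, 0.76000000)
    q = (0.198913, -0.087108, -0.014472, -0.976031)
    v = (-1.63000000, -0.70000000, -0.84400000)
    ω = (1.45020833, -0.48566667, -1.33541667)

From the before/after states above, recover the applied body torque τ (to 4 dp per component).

rate change Δω = (-0.04979167, 0.01433333, -0.03541667)
applied torque τ = (-0.1000, 0.1600, -0.1500)

τ = (-0.1000, 0.1600, -0.1500)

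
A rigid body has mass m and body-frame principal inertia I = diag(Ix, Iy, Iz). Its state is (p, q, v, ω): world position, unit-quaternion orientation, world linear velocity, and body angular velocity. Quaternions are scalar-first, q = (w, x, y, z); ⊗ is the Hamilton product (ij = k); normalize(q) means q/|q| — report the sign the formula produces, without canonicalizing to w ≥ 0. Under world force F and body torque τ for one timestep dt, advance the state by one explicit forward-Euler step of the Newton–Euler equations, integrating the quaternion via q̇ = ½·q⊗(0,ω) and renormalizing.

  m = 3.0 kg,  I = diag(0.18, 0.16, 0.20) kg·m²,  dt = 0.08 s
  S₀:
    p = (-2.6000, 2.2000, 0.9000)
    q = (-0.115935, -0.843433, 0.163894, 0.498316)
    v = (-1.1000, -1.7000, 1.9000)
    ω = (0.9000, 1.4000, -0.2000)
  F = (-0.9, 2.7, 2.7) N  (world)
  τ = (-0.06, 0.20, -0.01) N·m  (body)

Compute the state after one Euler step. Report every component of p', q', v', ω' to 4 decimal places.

p' = (-2.6880, 2.0640, 1.0520)
q' = (-0.0906, -0.8749, 0.1682, 0.4451)
v' = (-1.1240, -1.6280, 1.9720)
ω' = (0.8783, 1.4982, -0.1939)

gyro term ω×Iω = (-0.0112, 0.0036, -0.0252)
α = I⁻¹(τ − ω×Iω) = (-0.2711, 1.2275, 0.0760)
ω' = ω + α·dt = (0.8783, 1.4982, -0.1939)
2q̇ = q⊗(0,ω) = (0.6293013, -0.8347627, 0.1174888, -1.3051238)
updated quaternion q' = (-0.0906, -0.8749, 0.1682, 0.4451)
a = F/m = (-0.3000, 0.9000, 0.9000)
p + v·dt = (-2.6880, 2.0640, 1.0520)
new velocity v' = (-1.1240, -1.6280, 1.9720)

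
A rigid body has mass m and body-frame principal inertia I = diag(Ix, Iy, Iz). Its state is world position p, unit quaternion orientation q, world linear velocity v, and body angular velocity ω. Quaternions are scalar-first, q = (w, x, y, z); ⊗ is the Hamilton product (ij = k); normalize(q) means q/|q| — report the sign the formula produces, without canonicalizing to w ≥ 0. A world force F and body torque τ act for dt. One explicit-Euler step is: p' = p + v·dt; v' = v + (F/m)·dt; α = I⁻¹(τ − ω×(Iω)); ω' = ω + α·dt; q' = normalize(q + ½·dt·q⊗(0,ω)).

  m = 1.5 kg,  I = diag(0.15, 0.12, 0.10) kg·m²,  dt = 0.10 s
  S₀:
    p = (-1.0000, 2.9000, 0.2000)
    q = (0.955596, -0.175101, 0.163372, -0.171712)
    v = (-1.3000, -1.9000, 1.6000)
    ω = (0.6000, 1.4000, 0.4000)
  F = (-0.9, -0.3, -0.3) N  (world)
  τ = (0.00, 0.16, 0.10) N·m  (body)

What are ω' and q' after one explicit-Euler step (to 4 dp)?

gyro term ω×Iω = (-0.0112, 0.0120, -0.0252)
angular accel α = (0.0747, 1.2333, 1.2520)
new body rate ω' = (0.6075, 1.5233, 0.5252)
q⊗(0,ω) = (-0.0549754, 0.8791032, 1.3048476, 0.0390738)
updated quaternion q' = (0.9499, -0.1307, 0.2279, -0.1692)

ω' = (0.6075, 1.5233, 0.5252)
q' = (0.9499, -0.1307, 0.2279, -0.1692)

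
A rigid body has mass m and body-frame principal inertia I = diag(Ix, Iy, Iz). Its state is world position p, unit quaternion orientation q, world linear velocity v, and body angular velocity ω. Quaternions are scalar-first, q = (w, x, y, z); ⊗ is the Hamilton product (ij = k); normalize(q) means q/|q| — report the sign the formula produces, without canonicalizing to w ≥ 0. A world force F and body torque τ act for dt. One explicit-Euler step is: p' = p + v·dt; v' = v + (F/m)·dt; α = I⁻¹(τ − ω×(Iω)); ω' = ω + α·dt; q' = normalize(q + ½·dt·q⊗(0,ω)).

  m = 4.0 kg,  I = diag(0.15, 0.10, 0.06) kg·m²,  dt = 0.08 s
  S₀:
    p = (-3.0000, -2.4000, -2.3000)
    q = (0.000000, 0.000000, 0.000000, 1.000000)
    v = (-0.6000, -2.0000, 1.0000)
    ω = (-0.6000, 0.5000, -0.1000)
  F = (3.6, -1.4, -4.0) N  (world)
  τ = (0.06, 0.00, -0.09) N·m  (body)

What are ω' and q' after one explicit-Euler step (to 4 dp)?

angular accel α = (0.3867, -0.0540, -1.7500)
new body rate ω' = (-0.5691, 0.4957, -0.2400)
Hamilton product q⊗(0,ω) = (0.1000000, -0.5000000, -0.6000000, 0.0000000)
q' = normalize(q + ½dt·q⊗(0,ω)) = (0.0040, -0.0200, -0.0240, 0.9995)

ω' = (-0.5691, 0.4957, -0.2400)
q' = (0.0040, -0.0200, -0.0240, 0.9995)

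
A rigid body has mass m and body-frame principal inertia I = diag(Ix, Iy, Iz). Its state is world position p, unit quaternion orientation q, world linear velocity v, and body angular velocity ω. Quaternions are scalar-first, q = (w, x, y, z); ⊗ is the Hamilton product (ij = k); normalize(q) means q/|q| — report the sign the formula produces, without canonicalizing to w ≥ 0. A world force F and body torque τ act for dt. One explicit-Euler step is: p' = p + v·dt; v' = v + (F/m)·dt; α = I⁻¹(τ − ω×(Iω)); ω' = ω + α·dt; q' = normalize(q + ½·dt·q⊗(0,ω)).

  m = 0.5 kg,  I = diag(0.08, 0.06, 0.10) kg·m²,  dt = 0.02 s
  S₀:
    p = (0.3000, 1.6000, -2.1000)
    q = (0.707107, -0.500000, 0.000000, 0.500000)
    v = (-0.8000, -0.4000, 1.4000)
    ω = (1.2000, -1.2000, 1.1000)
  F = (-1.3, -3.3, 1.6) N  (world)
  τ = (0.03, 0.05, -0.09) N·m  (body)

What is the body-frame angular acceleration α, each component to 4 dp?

α = (1.0350, 1.2733, -1.1880)

gyro term ω×Iω = (-0.0528, -0.0264, 0.0288)
α = I⁻¹(τ − ω×Iω) = (1.0350, 1.2733, -1.1880)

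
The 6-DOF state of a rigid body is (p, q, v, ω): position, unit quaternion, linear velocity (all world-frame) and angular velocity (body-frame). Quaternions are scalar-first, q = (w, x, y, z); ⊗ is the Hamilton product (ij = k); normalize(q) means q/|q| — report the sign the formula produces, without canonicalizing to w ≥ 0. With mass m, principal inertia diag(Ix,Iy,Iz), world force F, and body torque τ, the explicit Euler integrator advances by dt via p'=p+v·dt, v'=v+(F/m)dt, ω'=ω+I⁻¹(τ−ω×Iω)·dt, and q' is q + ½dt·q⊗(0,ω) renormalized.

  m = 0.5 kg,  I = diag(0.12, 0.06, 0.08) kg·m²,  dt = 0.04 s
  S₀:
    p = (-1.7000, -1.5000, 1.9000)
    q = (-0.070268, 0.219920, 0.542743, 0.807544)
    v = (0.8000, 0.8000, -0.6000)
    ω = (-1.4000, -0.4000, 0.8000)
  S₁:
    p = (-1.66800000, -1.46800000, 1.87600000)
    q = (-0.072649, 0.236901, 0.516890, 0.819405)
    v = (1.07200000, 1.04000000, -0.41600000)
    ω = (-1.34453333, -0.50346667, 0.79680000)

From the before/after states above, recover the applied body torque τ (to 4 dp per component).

τ = (0.1600, -0.2000, -0.0400)

Δω = ω₁−ω₀ = (0.05546667, -0.10346667, -0.00320000)
I·α + gyro = (0.1600, -0.2000, -0.0400)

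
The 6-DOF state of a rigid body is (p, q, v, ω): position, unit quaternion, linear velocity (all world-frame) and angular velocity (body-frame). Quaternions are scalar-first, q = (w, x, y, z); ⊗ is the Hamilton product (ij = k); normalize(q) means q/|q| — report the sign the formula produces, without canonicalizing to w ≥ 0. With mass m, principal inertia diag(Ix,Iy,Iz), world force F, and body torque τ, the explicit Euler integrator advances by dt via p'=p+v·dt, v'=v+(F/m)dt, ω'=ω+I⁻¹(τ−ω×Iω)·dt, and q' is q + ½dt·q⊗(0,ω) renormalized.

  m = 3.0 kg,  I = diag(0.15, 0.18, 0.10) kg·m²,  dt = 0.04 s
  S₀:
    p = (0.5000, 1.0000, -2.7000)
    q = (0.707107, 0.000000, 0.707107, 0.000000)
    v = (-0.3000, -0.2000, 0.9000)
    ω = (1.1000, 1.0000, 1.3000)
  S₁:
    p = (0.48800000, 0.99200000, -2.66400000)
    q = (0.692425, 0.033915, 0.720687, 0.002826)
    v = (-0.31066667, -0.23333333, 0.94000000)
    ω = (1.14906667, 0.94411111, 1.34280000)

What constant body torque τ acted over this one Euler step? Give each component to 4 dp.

τ = (0.0800, -0.1800, 0.1400)

ω₁ − ω₀ = (0.04906667, -0.05588889, 0.04280000)
I·α + gyro = (0.0800, -0.1800, 0.1400)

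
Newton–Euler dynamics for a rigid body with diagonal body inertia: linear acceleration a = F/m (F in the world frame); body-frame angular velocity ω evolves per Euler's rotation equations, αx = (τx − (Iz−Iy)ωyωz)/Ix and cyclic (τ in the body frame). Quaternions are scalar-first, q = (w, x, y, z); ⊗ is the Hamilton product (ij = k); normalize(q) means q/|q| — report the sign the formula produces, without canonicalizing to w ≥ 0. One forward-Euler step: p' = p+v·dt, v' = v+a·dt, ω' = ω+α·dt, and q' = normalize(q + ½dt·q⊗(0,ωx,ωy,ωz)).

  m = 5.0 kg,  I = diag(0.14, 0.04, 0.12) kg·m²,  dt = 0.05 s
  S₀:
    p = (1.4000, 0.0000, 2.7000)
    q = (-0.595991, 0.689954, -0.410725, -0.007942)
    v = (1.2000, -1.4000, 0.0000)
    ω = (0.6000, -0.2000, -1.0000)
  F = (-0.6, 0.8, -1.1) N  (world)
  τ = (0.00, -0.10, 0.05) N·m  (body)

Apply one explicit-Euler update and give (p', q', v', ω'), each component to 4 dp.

p' = (1.4600, -0.0700, 2.7000)
q' = (-0.6083, 0.6909, -0.3904, 0.0097)
v' = (1.1940, -1.3920, -0.0110)
ω' = (0.5943, -0.3100, -0.9842)

angular accel α = (-0.1143, -2.2000, 0.3167)
ω + α·dt = (0.5943, -0.3100, -0.9842)
q⊗(0,ω) = (-0.5040594, 0.0515420, 0.8043870, 0.7044352)
q + ½dt·q⊗(0,ω), renormalized = (-0.6083, 0.6909, -0.3904, 0.0097)
new position p' = (1.4600, -0.0700, 2.7000)
v' = v + a·dt = (1.1940, -1.3920, -0.0110)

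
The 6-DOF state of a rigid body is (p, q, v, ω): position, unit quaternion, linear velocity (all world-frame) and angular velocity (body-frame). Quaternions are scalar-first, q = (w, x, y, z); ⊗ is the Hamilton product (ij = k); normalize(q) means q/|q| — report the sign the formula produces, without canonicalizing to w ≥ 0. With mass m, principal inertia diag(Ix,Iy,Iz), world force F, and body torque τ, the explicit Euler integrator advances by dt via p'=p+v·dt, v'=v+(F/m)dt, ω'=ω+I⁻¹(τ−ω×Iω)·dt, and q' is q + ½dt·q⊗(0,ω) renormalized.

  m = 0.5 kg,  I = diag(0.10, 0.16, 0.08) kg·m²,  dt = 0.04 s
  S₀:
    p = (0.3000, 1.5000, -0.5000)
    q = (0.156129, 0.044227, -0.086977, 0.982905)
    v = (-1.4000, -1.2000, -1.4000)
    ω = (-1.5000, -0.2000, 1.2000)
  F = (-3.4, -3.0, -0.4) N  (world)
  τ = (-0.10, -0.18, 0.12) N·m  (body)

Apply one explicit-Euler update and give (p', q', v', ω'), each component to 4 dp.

p' = (0.2440, 1.4520, -0.5560)
q' = (0.1334, 0.0414, -0.1181, 0.9831)
v' = (-1.6720, -1.4400, -1.4320)
ω' = (-1.5477, -0.2360, 1.2510)

angular accel α = (-1.1920, -0.9000, 1.2750)
ω + α·dt = (-1.5477, -0.2360, 1.2510)
q⊗(0,ω) = (-1.1305409, -0.1419849, -1.5586557, 0.0480439)
updated quaternion q' = (0.1334, 0.0414, -0.1181, 0.9831)
linear accel F/m = (-6.8000, -6.0000, -0.8000)
p + v·dt = (0.2440, 1.4520, -0.5560)
v' = v + a·dt = (-1.6720, -1.4400, -1.4320)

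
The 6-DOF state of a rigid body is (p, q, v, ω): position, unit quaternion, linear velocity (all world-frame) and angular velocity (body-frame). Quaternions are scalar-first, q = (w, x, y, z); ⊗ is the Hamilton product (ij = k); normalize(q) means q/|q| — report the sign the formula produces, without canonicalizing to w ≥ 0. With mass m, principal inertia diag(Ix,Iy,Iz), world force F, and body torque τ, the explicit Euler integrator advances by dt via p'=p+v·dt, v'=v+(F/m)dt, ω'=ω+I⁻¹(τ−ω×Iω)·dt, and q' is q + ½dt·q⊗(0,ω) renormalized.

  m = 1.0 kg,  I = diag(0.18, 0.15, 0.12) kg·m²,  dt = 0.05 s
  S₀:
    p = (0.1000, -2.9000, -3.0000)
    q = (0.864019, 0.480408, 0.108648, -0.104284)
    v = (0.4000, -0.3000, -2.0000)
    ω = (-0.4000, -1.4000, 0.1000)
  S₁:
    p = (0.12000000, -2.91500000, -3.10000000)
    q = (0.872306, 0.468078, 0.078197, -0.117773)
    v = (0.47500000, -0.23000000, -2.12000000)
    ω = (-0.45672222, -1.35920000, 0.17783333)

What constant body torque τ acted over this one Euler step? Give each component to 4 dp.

ω₁ − ω₀ = (-0.05672222, 0.04080000, 0.07783333)
τ = I·(Δω/dt) + ω₀×(Iω₀) = (-0.2000, 0.1200, 0.1700)

τ = (-0.2000, 0.1200, 0.1700)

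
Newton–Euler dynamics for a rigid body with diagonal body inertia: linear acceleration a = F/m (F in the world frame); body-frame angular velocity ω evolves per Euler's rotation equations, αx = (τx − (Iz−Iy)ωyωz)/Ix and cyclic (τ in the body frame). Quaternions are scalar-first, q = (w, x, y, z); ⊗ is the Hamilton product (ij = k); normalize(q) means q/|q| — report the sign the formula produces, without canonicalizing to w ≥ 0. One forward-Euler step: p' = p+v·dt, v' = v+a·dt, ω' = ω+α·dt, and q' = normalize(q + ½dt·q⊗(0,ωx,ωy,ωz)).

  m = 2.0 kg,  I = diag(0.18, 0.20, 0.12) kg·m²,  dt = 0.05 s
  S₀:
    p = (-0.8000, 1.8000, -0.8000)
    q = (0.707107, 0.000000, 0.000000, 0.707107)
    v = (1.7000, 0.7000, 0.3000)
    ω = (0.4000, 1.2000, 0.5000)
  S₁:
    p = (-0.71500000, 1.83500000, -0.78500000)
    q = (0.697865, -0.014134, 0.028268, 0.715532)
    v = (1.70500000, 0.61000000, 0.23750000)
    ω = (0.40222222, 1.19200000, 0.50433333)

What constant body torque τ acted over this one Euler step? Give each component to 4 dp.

Δω = ω₁−ω₀ = (0.00222222, -0.00800000, 0.00433333)
precession coupling = (-0.0480, 0.0120, 0.0096)
τ = I·(Δω/dt) + ω₀×(Iω₀) = (-0.0400, -0.0200, 0.0200)

τ = (-0.0400, -0.0200, 0.0200)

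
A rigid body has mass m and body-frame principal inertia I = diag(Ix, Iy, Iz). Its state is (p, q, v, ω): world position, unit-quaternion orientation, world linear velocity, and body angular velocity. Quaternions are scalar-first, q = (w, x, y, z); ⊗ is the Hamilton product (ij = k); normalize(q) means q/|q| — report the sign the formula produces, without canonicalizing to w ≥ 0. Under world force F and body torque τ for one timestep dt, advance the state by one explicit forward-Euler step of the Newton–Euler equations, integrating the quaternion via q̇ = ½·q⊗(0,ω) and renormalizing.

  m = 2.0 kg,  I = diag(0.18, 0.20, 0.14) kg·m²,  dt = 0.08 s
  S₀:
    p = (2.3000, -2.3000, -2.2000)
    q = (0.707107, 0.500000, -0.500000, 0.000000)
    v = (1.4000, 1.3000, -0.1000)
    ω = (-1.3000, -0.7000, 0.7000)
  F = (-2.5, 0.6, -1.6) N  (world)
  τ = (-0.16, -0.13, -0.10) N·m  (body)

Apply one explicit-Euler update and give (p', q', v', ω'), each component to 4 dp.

p' = (2.4120, -2.1960, -2.2080)
q' = (0.7176, 0.4483, -0.5327, -0.0202)
v' = (1.3000, 1.3240, -0.1640)
ω' = (-1.3842, -0.7374, 0.6325)

linear accel F/m = (-1.2500, 0.3000, -0.8000)
p' = p + v·dt = (2.4120, -2.1960, -2.2080)
new velocity v' = (1.3000, 1.3240, -0.1640)
ω×(Iω) gyroscopic = (0.0294, -0.0364, 0.0182)
α = I⁻¹(τ − ω×Iω) = (-1.0522, -0.4680, -0.8443)
ω + α·dt = (-1.3842, -0.7374, 0.6325)
q⊗(0,ω) = (0.3000000, -1.2692391, -0.8449749, -0.5050251)
q + ½dt·q⊗(0,ω), renormalized = (0.7176, 0.4483, -0.5327, -0.0202)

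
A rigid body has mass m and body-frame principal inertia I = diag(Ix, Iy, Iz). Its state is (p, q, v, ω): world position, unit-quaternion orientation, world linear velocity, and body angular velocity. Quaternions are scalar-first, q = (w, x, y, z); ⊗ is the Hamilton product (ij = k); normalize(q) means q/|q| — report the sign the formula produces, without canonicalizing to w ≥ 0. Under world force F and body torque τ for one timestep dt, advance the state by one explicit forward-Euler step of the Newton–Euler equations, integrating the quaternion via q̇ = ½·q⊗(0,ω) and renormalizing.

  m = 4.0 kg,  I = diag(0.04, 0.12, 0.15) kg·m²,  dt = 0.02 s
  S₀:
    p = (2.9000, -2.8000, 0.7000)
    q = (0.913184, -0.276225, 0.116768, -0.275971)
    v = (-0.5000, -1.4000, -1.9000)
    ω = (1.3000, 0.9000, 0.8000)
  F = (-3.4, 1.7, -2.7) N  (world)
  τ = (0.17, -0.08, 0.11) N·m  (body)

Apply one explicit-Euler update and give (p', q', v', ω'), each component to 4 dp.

p' = (2.8900, -2.8280, 0.6620)
q' = (0.9178, -0.2609, 0.1236, -0.2726)
v' = (-0.5170, -1.3915, -1.9135)
ω' = (1.3742, 0.9057, 0.8022)

linear accel F/m = (-0.8500, 0.4250, -0.6750)
p + v·dt = (2.8900, -2.8280, 0.6620)
v + (F/m)dt = (-0.5170, -1.3915, -1.9135)
precession coupling ω×(Iω) = (0.0216, -0.1144, 0.0936)
(τ − ω×Iω)/I = (3.7100, 0.2867, 0.1093)
ω' = ω + α·dt = (1.3742, 0.9057, 0.8022)
2q̇ = q⊗(0,ω) = (0.4747781, 1.5289275, 0.6840833, 0.3301463)
q' = normalize(q + ½dt·q⊗(0,ω)) = (0.9178, -0.2609, 0.1236, -0.2726)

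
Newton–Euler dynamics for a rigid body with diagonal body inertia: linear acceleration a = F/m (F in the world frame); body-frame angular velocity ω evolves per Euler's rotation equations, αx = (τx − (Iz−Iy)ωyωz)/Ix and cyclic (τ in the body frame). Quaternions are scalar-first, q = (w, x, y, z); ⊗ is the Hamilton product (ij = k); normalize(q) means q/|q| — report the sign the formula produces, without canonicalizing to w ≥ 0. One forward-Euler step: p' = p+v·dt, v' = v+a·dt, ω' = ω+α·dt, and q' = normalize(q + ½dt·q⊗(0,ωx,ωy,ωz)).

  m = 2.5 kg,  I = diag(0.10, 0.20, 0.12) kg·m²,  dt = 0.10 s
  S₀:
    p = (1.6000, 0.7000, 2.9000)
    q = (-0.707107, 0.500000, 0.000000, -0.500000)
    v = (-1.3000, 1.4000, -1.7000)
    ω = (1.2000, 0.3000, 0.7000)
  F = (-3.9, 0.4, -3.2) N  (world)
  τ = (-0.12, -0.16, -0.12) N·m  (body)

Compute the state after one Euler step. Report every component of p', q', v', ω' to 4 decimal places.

p' = (1.4700, 0.8400, 2.7300)
q' = (-0.7178, 0.4639, -0.0580, -0.5159)
v' = (-1.4560, 1.4160, -1.8280)
ω' = (1.0968, 0.2284, 0.5700)

α = I⁻¹(τ − ω×Iω) = (-1.0320, -0.7160, -1.3000)
ω + α·dt = (1.0968, 0.2284, 0.5700)
2q̇ = q⊗(0,ω) = (-0.2500000, -0.6985284, -1.1621321, -0.3449749)
q' = normalize(q + ½dt·q⊗(0,ω)) = (-0.7178, 0.4639, -0.0580, -0.5159)
linear accel F/m = (-1.5600, 0.1600, -1.2800)
p' = p + v·dt = (1.4700, 0.8400, 2.7300)
new velocity v' = (-1.4560, 1.4160, -1.8280)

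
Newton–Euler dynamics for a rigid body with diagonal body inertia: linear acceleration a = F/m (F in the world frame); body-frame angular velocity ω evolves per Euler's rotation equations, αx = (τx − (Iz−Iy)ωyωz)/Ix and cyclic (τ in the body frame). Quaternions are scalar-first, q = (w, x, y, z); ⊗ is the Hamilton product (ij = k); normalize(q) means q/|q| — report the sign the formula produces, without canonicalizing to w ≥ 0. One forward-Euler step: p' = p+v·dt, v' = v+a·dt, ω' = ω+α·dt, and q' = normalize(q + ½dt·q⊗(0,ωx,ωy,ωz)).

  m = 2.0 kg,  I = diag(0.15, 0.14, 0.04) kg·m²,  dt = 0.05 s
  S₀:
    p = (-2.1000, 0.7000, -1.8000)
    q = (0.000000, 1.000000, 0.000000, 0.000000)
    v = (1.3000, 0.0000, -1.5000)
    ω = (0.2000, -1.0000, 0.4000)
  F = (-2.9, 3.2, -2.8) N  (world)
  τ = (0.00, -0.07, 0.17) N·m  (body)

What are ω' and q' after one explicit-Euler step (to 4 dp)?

angular accel α = (-0.2667, -0.5629, 4.2000)
ω' = ω + α·dt = (0.1867, -1.0281, 0.6100)
q⊗(0,ω) = (-0.2000000, 0.0000000, -0.4000000, -1.0000000)
updated quaternion q' = (-0.0050, 0.9996, -0.0100, -0.0250)

ω' = (0.1867, -1.0281, 0.6100)
q' = (-0.0050, 0.9996, -0.0100, -0.0250)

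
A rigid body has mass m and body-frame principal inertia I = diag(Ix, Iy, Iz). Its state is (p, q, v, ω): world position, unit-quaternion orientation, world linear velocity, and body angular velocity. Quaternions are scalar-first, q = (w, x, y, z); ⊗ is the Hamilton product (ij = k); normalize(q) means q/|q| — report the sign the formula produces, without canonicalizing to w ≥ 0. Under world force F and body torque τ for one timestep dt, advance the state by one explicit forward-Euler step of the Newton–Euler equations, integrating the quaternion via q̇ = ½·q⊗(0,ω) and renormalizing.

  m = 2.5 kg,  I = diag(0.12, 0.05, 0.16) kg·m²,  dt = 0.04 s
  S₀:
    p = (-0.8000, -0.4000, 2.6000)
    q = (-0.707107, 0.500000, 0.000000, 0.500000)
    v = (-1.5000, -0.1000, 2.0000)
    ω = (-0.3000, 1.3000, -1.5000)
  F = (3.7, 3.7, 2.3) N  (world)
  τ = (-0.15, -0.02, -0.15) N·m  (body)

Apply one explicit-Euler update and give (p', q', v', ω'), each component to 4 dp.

linear accel F/m = (1.4800, 1.4800, 0.9200)
p' = p + v·dt = (-0.8600, -0.4040, 2.6800)
v + (F/m)dt = (-1.4408, -0.0408, 2.0368)
(τ − ω×Iω)/I = (0.5375, -0.0400, -1.1081)
ω' = ω + α·dt = (-0.2785, 1.2984, -1.5443)
2q̇ = q⊗(0,ω) = (0.9000000, -0.4378679, -0.3192391, 1.7106605)
q + ½dt·q⊗(0,ω), renormalized = (-0.6886, 0.4908, -0.0064, 0.5338)

p' = (-0.8600, -0.4040, 2.6800)
q' = (-0.6886, 0.4908, -0.0064, 0.5338)
v' = (-1.4408, -0.0408, 2.0368)
ω' = (-0.2785, 1.2984, -1.5443)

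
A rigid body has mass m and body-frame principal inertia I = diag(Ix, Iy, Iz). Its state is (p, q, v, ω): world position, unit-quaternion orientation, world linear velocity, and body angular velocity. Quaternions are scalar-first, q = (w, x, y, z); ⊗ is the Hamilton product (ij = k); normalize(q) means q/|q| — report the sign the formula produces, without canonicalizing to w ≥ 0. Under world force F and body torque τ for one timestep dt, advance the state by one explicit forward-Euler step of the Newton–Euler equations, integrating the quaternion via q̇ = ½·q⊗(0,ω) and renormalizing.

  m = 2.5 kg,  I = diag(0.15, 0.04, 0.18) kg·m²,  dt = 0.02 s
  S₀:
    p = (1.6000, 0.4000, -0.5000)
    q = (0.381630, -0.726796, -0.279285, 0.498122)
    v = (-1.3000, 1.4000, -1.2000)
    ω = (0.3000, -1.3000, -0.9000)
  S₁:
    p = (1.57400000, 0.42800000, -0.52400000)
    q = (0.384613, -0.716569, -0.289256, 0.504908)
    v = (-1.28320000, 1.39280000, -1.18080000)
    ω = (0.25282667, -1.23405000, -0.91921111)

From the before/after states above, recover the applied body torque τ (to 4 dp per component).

ω₁ − ω₀ = (-0.04717333, 0.06595000, -0.01921111)
gyro term ω₀×Iω₀ = (0.1638, 0.0081, 0.0429)
τ = I·(Δω/dt) + ω₀×(Iω₀) = (-0.1900, 0.1400, -0.1300)

τ = (-0.1900, 0.1400, -0.1300)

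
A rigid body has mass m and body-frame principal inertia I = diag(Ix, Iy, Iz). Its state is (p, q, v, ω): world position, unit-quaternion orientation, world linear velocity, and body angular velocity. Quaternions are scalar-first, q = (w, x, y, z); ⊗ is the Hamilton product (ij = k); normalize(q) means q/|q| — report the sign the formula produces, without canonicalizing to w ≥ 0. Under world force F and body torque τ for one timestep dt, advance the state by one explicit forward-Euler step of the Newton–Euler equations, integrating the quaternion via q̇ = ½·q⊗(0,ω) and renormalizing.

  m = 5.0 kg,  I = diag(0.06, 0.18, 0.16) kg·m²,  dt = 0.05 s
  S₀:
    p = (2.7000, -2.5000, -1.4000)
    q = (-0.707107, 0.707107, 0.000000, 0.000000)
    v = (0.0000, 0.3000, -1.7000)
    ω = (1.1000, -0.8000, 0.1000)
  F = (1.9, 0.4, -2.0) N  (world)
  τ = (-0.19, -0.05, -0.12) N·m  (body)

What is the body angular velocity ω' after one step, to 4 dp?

ω' = (0.9403, -0.8108, 0.0955)

(τ − ω×Iω)/I = (-3.1933, -0.2167, -0.0900)
ω' = ω + α·dt = (0.9403, -0.8108, 0.0955)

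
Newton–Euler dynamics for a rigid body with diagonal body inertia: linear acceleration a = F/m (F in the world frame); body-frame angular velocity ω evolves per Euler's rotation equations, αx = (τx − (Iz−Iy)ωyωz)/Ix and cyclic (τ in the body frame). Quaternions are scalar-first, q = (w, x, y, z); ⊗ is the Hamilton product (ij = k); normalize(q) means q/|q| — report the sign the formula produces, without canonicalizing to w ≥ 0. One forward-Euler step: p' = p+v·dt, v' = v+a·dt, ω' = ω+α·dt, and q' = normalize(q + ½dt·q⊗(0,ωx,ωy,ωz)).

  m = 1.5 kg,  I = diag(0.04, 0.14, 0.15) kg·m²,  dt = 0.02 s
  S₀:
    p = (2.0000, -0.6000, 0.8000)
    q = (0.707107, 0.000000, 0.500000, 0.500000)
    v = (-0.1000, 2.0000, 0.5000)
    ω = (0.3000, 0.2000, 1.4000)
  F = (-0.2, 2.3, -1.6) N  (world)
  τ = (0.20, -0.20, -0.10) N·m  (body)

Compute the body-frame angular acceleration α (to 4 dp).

gyro term ω×Iω = (0.0028, -0.0462, 0.0060)
(τ − ω×Iω)/I = (4.9300, -1.0986, -0.7067)

α = (4.9300, -1.0986, -0.7067)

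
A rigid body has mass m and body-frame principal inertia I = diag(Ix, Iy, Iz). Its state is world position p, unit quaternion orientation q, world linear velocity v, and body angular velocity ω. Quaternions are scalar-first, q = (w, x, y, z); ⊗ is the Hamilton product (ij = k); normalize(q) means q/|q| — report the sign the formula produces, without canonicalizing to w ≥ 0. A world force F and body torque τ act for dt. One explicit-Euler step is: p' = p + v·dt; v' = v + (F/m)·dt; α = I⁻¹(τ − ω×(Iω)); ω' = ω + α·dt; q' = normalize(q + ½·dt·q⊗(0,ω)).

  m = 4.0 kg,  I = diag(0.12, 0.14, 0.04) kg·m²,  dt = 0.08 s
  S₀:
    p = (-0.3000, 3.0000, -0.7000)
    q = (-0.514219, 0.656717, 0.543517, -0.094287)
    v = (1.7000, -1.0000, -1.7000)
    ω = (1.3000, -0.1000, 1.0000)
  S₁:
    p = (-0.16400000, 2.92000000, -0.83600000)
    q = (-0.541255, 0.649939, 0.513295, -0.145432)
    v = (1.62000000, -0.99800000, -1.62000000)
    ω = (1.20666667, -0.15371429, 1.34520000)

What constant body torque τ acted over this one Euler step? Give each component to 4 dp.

τ = (-0.1300, 0.0100, 0.1700)

rate change Δω = (-0.09333333, -0.05371429, 0.34520000)
applied torque τ = (-0.1300, 0.0100, 0.1700)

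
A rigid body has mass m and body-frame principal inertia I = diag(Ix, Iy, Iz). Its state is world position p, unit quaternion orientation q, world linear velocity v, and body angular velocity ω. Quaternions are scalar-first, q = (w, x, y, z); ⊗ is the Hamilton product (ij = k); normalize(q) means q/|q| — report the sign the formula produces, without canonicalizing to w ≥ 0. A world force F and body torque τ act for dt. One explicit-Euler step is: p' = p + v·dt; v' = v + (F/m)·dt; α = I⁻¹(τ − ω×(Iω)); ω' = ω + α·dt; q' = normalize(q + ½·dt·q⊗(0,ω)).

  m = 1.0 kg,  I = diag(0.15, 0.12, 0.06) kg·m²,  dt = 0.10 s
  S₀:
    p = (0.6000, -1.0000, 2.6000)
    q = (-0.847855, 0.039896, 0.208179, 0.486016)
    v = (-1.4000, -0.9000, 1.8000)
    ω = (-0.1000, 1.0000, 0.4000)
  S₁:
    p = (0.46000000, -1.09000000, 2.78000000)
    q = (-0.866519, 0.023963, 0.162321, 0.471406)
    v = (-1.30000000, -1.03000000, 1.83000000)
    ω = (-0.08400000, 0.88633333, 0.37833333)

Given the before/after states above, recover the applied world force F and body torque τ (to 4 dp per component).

F = (1.0000, -1.3000, 0.3000)
τ = (0.0000, -0.1400, -0.0100)

v₁ − v₀ = (0.10000000, -0.13000000, 0.03000000)
m·(v₁−v₀)/dt = (1.0000, -1.3000, 0.3000)
rate change Δω = (0.01600000, -0.11366667, -0.02166667)
ω₀×(Iω₀) = (-0.0240, -0.0036, 0.0030)
τ = I·(Δω/dt) + ω₀×(Iω₀) = (0.0000, -0.1400, -0.0100)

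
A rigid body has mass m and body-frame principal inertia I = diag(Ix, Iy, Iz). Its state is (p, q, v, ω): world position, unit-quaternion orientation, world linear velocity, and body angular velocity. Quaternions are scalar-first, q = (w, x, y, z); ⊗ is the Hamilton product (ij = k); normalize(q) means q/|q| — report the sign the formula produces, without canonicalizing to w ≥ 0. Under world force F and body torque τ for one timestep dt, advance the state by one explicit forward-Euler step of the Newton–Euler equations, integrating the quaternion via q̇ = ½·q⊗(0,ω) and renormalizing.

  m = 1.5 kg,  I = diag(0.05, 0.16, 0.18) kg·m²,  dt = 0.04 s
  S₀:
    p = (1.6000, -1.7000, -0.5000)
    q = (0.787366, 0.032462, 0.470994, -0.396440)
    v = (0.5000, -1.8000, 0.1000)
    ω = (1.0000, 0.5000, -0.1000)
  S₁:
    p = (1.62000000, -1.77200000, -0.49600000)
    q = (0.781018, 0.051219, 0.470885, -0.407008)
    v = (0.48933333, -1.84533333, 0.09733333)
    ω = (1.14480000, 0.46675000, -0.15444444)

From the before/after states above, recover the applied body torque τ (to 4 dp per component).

τ = (0.1800, -0.1200, -0.1900)

ω₁ − ω₀ = (0.14480000, -0.03325000, -0.05444444)
precession coupling = (-0.0010, 0.0130, 0.0550)
τ = I·(Δω/dt) + ω₀×(Iω₀) = (0.1800, -0.1200, -0.1900)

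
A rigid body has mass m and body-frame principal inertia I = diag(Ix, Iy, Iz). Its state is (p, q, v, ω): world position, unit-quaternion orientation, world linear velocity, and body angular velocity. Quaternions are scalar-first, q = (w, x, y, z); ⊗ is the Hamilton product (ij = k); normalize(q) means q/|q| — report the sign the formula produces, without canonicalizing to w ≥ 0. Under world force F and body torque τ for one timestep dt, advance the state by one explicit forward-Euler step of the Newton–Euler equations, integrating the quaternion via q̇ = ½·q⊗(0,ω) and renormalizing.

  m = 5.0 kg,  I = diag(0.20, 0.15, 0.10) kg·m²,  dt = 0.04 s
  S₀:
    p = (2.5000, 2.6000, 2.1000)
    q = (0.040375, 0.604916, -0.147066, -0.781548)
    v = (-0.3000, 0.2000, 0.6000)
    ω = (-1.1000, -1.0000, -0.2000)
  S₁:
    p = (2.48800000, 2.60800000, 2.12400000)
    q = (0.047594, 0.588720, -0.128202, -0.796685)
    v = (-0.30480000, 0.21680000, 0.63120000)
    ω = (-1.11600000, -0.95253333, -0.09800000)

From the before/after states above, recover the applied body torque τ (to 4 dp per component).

ω₁ − ω₀ = (-0.01600000, 0.04746667, 0.10200000)
gyro term ω₀×Iω₀ = (-0.0100, 0.0220, -0.0550)
τ = I·(Δω/dt) + ω₀×(Iω₀) = (-0.0900, 0.2000, 0.2000)

τ = (-0.0900, 0.2000, 0.2000)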